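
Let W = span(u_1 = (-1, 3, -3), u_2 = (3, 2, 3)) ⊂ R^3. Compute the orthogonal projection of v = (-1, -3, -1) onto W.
proj_W(v) = (-296/191, -531/191, -114/191)

Set up U = [u_1 | ... | u_2] ∈ R^(3×2). The projector onto W = col(U) is P = U (U^T U)^(-1) U^T.
Compute U^T U =
  [19, -6]
  [-6, 22],
and U^T v = (-5, -12).
Solve U^T U · c = U^T v for the coefficients: c = (-91/191, -129/191). The projection is proj_W(v) = U c.
Check: (v - proj_W(v)) · u_1 = 0  (should be 0).
Check: (v - proj_W(v)) · u_2 = 0  (should be 0).
Result: proj_W(v) = (-296/191, -531/191, -114/191).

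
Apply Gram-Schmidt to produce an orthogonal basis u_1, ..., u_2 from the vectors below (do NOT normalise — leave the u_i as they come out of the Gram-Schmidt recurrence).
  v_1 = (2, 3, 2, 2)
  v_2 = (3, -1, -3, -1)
Orthogonal basis:
  u_1 = (2, 3, 2, 2)
  u_2 = (73/21, -2/7, -53/21, -11/21)

Apply the Gram-Schmidt recurrence
  u_1 = v_1
  u_i = v_i − Σ_{j<i} ((v_i · u_j) / (u_j · u_j)) · u_j.

Step by step this gives:
  u_1 = (2, 3, 2, 2)
  u_2 = (73/21, -2/7, -53/21, -11/21)

Orthogonality check:
  u_2 · u_1 = 0 (should be 0)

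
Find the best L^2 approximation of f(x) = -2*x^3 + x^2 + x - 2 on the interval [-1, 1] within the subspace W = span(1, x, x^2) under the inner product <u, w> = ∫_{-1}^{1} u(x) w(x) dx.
g(x) = x^2 - x/5 - 2

The best approximation g ∈ W is the orthogonal projection of f onto W. Writing g = a_0 + a_1 x + a_2 x^2, the coefficients solve the normal equations G · a = b where
  G_{ij} = <φ_i, φ_j> and b_i = <f, φ_i>, with φ_0 = 1, φ_1 = x, φ_2 = x^2.
G =
  [2, 0, 2/3]
  [0, 2/3, 0]
  [2/3, 0, 2/5],
b = (-10/3, -2/15, -14/15).
Solving gives a_0 = -2, a_1 = -1/5, a_2 = 1, so
  g(x) = x^2 - x/5 - 2.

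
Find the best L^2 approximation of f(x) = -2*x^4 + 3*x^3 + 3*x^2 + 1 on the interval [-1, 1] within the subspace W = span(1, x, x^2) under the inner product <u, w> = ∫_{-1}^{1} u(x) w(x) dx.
g(x) = 9*x^2/7 + 9*x/5 + 41/35

The best approximation g ∈ W is the orthogonal projection of f onto W. Writing g = a_0 + a_1 x + a_2 x^2, the coefficients solve the normal equations G · a = b where
  G_{ij} = <φ_i, φ_j> and b_i = <f, φ_i>, with φ_0 = 1, φ_1 = x, φ_2 = x^2.
G =
  [2, 0, 2/3]
  [0, 2/3, 0]
  [2/3, 0, 2/5],
b = (16/5, 6/5, 136/105).
Solving gives a_0 = 41/35, a_1 = 9/5, a_2 = 9/7, so
  g(x) = 9*x^2/7 + 9*x/5 + 41/35.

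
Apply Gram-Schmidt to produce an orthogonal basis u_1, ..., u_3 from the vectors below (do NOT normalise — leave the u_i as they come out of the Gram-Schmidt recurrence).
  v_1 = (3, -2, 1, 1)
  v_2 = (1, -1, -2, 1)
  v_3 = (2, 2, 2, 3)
Orthogonal basis:
  u_1 = (3, -2, 1, 1)
  u_2 = (1/5, -7/15, -34/15, 11/15)
  u_3 = (62/89, 241/89, 39/89, 257/89)

Apply the Gram-Schmidt recurrence
  u_1 = v_1
  u_i = v_i − Σ_{j<i} ((v_i · u_j) / (u_j · u_j)) · u_j.

Step by step this gives:
  u_1 = (3, -2, 1, 1)
  u_2 = (1/5, -7/15, -34/15, 11/15)
  u_3 = (62/89, 241/89, 39/89, 257/89)

Orthogonality check:
  u_2 · u_1 = 0 (should be 0)
  u_3 · u_1 = 0 (should be 0)
  u_3 · u_2 = 0 (should be 0)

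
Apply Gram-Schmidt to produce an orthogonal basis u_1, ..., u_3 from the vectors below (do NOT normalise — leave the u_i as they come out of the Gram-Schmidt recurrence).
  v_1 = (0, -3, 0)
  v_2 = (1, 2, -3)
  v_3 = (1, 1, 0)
Orthogonal basis:
  u_1 = (0, -3, 0)
  u_2 = (1, 0, -3)
  u_3 = (9/10, 0, 3/10)

Apply the Gram-Schmidt recurrence
  u_1 = v_1
  u_i = v_i − Σ_{j<i} ((v_i · u_j) / (u_j · u_j)) · u_j.

Step by step this gives:
  u_1 = (0, -3, 0)
  u_2 = (1, 0, -3)
  u_3 = (9/10, 0, 3/10)

Orthogonality check:
  u_2 · u_1 = 0 (should be 0)
  u_3 · u_1 = 0 (should be 0)
  u_3 · u_2 = 0 (should be 0)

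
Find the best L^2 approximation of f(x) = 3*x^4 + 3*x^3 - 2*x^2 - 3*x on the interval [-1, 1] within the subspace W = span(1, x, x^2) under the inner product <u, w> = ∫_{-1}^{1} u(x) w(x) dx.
g(x) = 4*x^2/7 - 6*x/5 - 9/35

The best approximation g ∈ W is the orthogonal projection of f onto W. Writing g = a_0 + a_1 x + a_2 x^2, the coefficients solve the normal equations G · a = b where
  G_{ij} = <φ_i, φ_j> and b_i = <f, φ_i>, with φ_0 = 1, φ_1 = x, φ_2 = x^2.
G =
  [2, 0, 2/3]
  [0, 2/3, 0]
  [2/3, 0, 2/5],
b = (-2/15, -4/5, 2/35).
Solving gives a_0 = -9/35, a_1 = -6/5, a_2 = 4/7, so
  g(x) = 4*x^2/7 - 6*x/5 - 9/35.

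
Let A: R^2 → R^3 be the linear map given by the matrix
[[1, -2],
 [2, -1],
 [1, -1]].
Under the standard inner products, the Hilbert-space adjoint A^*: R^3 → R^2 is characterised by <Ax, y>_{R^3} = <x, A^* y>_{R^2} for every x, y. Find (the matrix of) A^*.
A^* = A^T =
[[1, 2, 1],
 [-2, -1, -1]]

For real matrices with standard dot products, the defining identity <Ax, y> = <x, A^* y> gives (Ax)^T y = x^T (A^*) y, i.e. x^T A^T y = x^T (A^*) y. Since this holds for all x, y, we must have A^* = A^T. Therefore
A^* =
[[1, 2, 1],
 [-2, -1, -1]].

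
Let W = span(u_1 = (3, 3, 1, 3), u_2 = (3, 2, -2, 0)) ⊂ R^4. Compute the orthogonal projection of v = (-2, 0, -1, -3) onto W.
proj_W(v) = (-372/307, -468/307, -412/307, -660/307)

Set up U = [u_1 | ... | u_2] ∈ R^(4×2). The projector onto W = col(U) is P = U (U^T U)^(-1) U^T.
Compute U^T U =
  [28, 13]
  [13, 17],
and U^T v = (-16, -4).
Solve U^T U · c = U^T v for the coefficients: c = (-220/307, 96/307). The projection is proj_W(v) = U c.
Check: (v - proj_W(v)) · u_1 = 0  (should be 0).
Check: (v - proj_W(v)) · u_2 = 0  (should be 0).
Result: proj_W(v) = (-372/307, -468/307, -412/307, -660/307).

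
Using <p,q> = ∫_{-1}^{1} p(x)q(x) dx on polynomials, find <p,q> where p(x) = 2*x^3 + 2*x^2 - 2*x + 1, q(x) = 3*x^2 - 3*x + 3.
<p,q> = 16

Expand the product: p(x)·q(x) = 6*x^5 - 6*x^3 + 15*x^2 - 9*x + 3.
∫_{-1}^{1} of each monomial x^k gives [2/(k+1) if k even, 0 if k odd]. Integrating term-by-term (or equivalently evaluating the antiderivative F(x) = x^6 - 3*x^4/2 + 5*x^3 - 9*x^2/2 + 3*x at the endpoints):
  F(1) − F(−1) = 3 − (-13) = 16.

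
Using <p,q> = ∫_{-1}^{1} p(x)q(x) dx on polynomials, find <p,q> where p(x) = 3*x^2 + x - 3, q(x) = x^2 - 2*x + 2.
<p,q> = -152/15

Expand the product: p(x)·q(x) = 3*x^4 - 5*x^3 + x^2 + 8*x - 6.
∫_{-1}^{1} of each monomial x^k gives [2/(k+1) if k even, 0 if k odd]. Integrating term-by-term (or equivalently evaluating the antiderivative F(x) = 3*x^5/5 - 5*x^4/4 + x^3/3 + 4*x^2 - 6*x at the endpoints):
  F(1) − F(−1) = -139/60 − (469/60) = -152/15.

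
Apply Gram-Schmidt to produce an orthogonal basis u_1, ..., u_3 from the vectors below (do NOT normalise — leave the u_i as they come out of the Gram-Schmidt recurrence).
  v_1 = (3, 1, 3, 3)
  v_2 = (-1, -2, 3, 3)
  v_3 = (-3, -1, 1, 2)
Orthogonal basis:
  u_1 = (3, 1, 3, 3)
  u_2 = (-67/28, -69/28, 45/28, 45/28)
  u_3 = (-81/95, 108/95, -5/19, 14/19)

Apply the Gram-Schmidt recurrence
  u_1 = v_1
  u_i = v_i − Σ_{j<i} ((v_i · u_j) / (u_j · u_j)) · u_j.

Step by step this gives:
  u_1 = (3, 1, 3, 3)
  u_2 = (-67/28, -69/28, 45/28, 45/28)
  u_3 = (-81/95, 108/95, -5/19, 14/19)

Orthogonality check:
  u_2 · u_1 = 0 (should be 0)
  u_3 · u_1 = 0 (should be 0)
  u_3 · u_2 = 0 (should be 0)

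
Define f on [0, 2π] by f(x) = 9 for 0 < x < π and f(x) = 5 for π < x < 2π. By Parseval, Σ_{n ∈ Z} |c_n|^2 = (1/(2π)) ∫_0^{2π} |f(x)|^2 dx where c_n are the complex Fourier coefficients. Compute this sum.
Σ |c_n|^2 = 53

Parseval equates the L^2 energy of f (normalised by 1/(2π)) with the ℓ^2 sum of its Fourier coefficients: (1/(2π)) ∫_0^{2π} |f|^2 = Σ |c_n|^2.
Compute the left side: (1/(2π)) [∫_0^π 9^2 dx + ∫_π^{2π} 5^2 dx] = (1/(2π)) · (81π + 25π) = (81 + 25)/2 = 53.
So Σ_{n ∈ Z} |c_n|^2 = 53.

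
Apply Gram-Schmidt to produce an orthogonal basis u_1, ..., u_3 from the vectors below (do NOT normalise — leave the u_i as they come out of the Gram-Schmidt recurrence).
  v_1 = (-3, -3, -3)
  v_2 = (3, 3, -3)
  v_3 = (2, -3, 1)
Orthogonal basis:
  u_1 = (-3, -3, -3)
  u_2 = (2, 2, -4)
  u_3 = (5/2, -5/2, 0)

Apply the Gram-Schmidt recurrence
  u_1 = v_1
  u_i = v_i − Σ_{j<i} ((v_i · u_j) / (u_j · u_j)) · u_j.

Step by step this gives:
  u_1 = (-3, -3, -3)
  u_2 = (2, 2, -4)
  u_3 = (5/2, -5/2, 0)

Orthogonality check:
  u_2 · u_1 = 0 (should be 0)
  u_3 · u_1 = 0 (should be 0)
  u_3 · u_2 = 0 (should be 0)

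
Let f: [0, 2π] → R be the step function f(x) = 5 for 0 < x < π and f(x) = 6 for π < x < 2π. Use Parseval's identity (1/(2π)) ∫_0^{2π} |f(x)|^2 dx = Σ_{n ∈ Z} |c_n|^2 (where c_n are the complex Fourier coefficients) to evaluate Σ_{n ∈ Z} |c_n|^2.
Σ |c_n|^2 = 61/2

Parseval equates the L^2 energy of f (normalised by 1/(2π)) with the ℓ^2 sum of its Fourier coefficients: (1/(2π)) ∫_0^{2π} |f|^2 = Σ |c_n|^2.
Compute the left side: (1/(2π)) [∫_0^π 5^2 dx + ∫_π^{2π} 6^2 dx] = (1/(2π)) · (25π + 36π) = (25 + 36)/2 = 61/2.
So Σ_{n ∈ Z} |c_n|^2 = 61/2.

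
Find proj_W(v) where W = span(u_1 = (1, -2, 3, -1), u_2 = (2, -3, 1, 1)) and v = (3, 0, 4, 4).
proj_W(v) = (9/5, -14/5, 7/5, 3/5)

Set up U = [u_1 | ... | u_2] ∈ R^(4×2). The projector onto W = col(U) is P = U (U^T U)^(-1) U^T.
Compute U^T U =
  [15, 10]
  [10, 15],
and U^T v = (11, 14).
Solve U^T U · c = U^T v for the coefficients: c = (1/5, 4/5). The projection is proj_W(v) = U c.
Check: (v - proj_W(v)) · u_1 = 0  (should be 0).
Check: (v - proj_W(v)) · u_2 = 0  (should be 0).
Result: proj_W(v) = (9/5, -14/5, 7/5, 3/5).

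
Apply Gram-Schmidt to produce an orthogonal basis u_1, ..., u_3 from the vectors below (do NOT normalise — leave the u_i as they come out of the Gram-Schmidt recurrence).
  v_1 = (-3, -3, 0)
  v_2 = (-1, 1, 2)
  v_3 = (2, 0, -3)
Orthogonal basis:
  u_1 = (-3, -3, 0)
  u_2 = (-1, 1, 2)
  u_3 = (-1/3, 1/3, -1/3)

Apply the Gram-Schmidt recurrence
  u_1 = v_1
  u_i = v_i − Σ_{j<i} ((v_i · u_j) / (u_j · u_j)) · u_j.

Step by step this gives:
  u_1 = (-3, -3, 0)
  u_2 = (-1, 1, 2)
  u_3 = (-1/3, 1/3, -1/3)

Orthogonality check:
  u_2 · u_1 = 0 (should be 0)
  u_3 · u_1 = 0 (should be 0)
  u_3 · u_2 = 0 (should be 0)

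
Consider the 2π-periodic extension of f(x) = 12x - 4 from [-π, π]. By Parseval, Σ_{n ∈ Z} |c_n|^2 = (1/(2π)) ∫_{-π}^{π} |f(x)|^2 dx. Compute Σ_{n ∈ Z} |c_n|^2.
Σ |c_n|^2 = 48π^2 + 16

Expand and integrate term by term over [-π, π]:
  ∫ (12x)^2 dx = 144·(2π^3/3); ∫ 2·12·(-4)·x dx = 0 (odd integrand); ∫ (-4)^2 dx = 16·2π.
So (1/(2π)) ∫_{-π}^{π} (12x - 4)^2 dx = 144π^2/3 + 16 = 48π^2 + 16.
Parseval ⇒ Σ |c_n|^2 = 48π^2 + 16.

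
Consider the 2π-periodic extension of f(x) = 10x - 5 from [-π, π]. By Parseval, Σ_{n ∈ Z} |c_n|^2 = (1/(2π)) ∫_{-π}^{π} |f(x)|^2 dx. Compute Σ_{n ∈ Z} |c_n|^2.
Σ |c_n|^2 = 100π^2/3 + 25

Expand and integrate term by term over [-π, π]:
  ∫ (10x)^2 dx = 100·(2π^3/3); ∫ 2·10·(-5)·x dx = 0 (odd integrand); ∫ (-5)^2 dx = 25·2π.
So (1/(2π)) ∫_{-π}^{π} (10x - 5)^2 dx = 100π^2/3 + 25 = 100π^2/3 + 25.
Parseval ⇒ Σ |c_n|^2 = 100π^2/3 + 25.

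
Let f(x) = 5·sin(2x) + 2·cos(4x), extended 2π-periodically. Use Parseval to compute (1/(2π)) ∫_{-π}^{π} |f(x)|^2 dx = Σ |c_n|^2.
Σ |c_n|^2 = 29/2

Expand |f|^2 and use orthogonality of {sin(nx), cos(mx)} on [-π, π]:
  ∫_{-π}^{π} sin(nx)^2 dx = π, ∫ cos(mx)^2 dx = π, and cross terms integrate to 0.
So ∫_{-π}^{π} f(x)^2 dx = 5^2 · π + 2^2 · π = (25 + 4)π.
Divide by 2π: (25 + 4)/2 = 29/2.
By Parseval, this equals Σ |c_n|^2.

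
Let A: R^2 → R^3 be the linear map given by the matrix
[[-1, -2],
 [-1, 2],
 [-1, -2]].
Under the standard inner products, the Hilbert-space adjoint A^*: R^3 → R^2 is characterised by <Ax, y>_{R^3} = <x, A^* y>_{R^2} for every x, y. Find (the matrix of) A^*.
A^* = A^T =
[[-1, -1, -1],
 [-2, 2, -2]]

For real matrices with standard dot products, the defining identity <Ax, y> = <x, A^* y> gives (Ax)^T y = x^T (A^*) y, i.e. x^T A^T y = x^T (A^*) y. Since this holds for all x, y, we must have A^* = A^T. Therefore
A^* =
[[-1, -1, -1],
 [-2, 2, -2]].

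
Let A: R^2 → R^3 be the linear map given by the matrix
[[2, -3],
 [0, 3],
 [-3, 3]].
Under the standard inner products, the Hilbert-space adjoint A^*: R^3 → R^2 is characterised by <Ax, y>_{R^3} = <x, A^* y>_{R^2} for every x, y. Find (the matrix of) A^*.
A^* = A^T =
[[2, 0, -3],
 [-3, 3, 3]]

For real matrices with standard dot products, the defining identity <Ax, y> = <x, A^* y> gives (Ax)^T y = x^T (A^*) y, i.e. x^T A^T y = x^T (A^*) y. Since this holds for all x, y, we must have A^* = A^T. Therefore
A^* =
[[2, 0, -3],
 [-3, 3, 3]].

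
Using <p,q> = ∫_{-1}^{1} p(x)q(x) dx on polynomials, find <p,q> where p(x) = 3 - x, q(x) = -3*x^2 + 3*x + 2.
<p,q> = 4

Expand the product: p(x)·q(x) = 3*x^3 - 12*x^2 + 7*x + 6.
∫_{-1}^{1} of each monomial x^k gives [2/(k+1) if k even, 0 if k odd]. Integrating term-by-term (or equivalently evaluating the antiderivative F(x) = 3*x^4/4 - 4*x^3 + 7*x^2/2 + 6*x at the endpoints):
  F(1) − F(−1) = 25/4 − (9/4) = 4.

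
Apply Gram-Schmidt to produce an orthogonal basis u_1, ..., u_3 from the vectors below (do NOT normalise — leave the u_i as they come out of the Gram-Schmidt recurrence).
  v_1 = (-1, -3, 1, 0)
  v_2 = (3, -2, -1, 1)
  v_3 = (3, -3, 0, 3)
Orthogonal basis:
  u_1 = (-1, -3, 1, 0)
  u_2 = (35/11, -16/11, -13/11, 1)
  u_3 = (-3/23, 51/161, 132/161, 297/161)

Apply the Gram-Schmidt recurrence
  u_1 = v_1
  u_i = v_i − Σ_{j<i} ((v_i · u_j) / (u_j · u_j)) · u_j.

Step by step this gives:
  u_1 = (-1, -3, 1, 0)
  u_2 = (35/11, -16/11, -13/11, 1)
  u_3 = (-3/23, 51/161, 132/161, 297/161)

Orthogonality check:
  u_2 · u_1 = 0 (should be 0)
  u_3 · u_1 = 0 (should be 0)
  u_3 · u_2 = 0 (should be 0)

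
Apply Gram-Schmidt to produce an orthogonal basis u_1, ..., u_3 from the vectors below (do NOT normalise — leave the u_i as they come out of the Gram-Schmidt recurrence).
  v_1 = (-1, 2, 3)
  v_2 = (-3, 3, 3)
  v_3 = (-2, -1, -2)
Orthogonal basis:
  u_1 = (-1, 2, 3)
  u_2 = (-12/7, 3/7, -6/7)
  u_3 = (-1/3, -2/3, 1/3)

Apply the Gram-Schmidt recurrence
  u_1 = v_1
  u_i = v_i − Σ_{j<i} ((v_i · u_j) / (u_j · u_j)) · u_j.

Step by step this gives:
  u_1 = (-1, 2, 3)
  u_2 = (-12/7, 3/7, -6/7)
  u_3 = (-1/3, -2/3, 1/3)

Orthogonality check:
  u_2 · u_1 = 0 (should be 0)
  u_3 · u_1 = 0 (should be 0)
  u_3 · u_2 = 0 (should be 0)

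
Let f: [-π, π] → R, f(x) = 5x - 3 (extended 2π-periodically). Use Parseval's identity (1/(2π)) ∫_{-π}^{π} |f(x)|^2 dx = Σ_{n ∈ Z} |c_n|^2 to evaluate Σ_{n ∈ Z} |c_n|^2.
Σ |c_n|^2 = 25π^2/3 + 9

Expand and integrate term by term over [-π, π]:
  ∫ (5x)^2 dx = 25·(2π^3/3); ∫ 2·5·(-3)·x dx = 0 (odd integrand); ∫ (-3)^2 dx = 9·2π.
So (1/(2π)) ∫_{-π}^{π} (5x - 3)^2 dx = 25π^2/3 + 9 = 25π^2/3 + 9.
Parseval ⇒ Σ |c_n|^2 = 25π^2/3 + 9.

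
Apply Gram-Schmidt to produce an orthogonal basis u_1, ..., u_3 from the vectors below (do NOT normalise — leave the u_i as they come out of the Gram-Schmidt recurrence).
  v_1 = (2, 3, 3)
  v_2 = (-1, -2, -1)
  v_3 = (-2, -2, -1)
Orthogonal basis:
  u_1 = (2, 3, 3)
  u_2 = (0, -1/2, 1/2)
  u_3 = (-9/11, 3/11, 3/11)

Apply the Gram-Schmidt recurrence
  u_1 = v_1
  u_i = v_i − Σ_{j<i} ((v_i · u_j) / (u_j · u_j)) · u_j.

Step by step this gives:
  u_1 = (2, 3, 3)
  u_2 = (0, -1/2, 1/2)
  u_3 = (-9/11, 3/11, 3/11)

Orthogonality check:
  u_2 · u_1 = 0 (should be 0)
  u_3 · u_1 = 0 (should be 0)
  u_3 · u_2 = 0 (should be 0)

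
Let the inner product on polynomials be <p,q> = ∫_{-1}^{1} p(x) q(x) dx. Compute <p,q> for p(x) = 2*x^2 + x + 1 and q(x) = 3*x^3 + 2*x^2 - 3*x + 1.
<p,q> = 82/15

Expand the product: p(x)·q(x) = 6*x^5 + 7*x^4 - x^3 + x^2 - 2*x + 1.
∫_{-1}^{1} of each monomial x^k gives [2/(k+1) if k even, 0 if k odd]. Integrating term-by-term (or equivalently evaluating the antiderivative F(x) = x^6 + 7*x^5/5 - x^4/4 + x^3/3 - x^2 + x at the endpoints):
  F(1) − F(−1) = 149/60 − (-179/60) = 82/15.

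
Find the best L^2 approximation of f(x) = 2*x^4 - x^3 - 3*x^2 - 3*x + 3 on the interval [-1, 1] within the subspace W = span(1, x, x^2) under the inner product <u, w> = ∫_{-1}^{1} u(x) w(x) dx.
g(x) = -9*x^2/7 - 18*x/5 + 99/35

The best approximation g ∈ W is the orthogonal projection of f onto W. Writing g = a_0 + a_1 x + a_2 x^2, the coefficients solve the normal equations G · a = b where
  G_{ij} = <φ_i, φ_j> and b_i = <f, φ_i>, with φ_0 = 1, φ_1 = x, φ_2 = x^2.
G =
  [2, 0, 2/3]
  [0, 2/3, 0]
  [2/3, 0, 2/5],
b = (24/5, -12/5, 48/35).
Solving gives a_0 = 99/35, a_1 = -18/5, a_2 = -9/7, so
  g(x) = -9*x^2/7 - 18*x/5 + 99/35.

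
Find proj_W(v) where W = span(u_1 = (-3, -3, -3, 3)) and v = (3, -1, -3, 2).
proj_W(v) = (-3/4, -3/4, -3/4, 3/4)

Set up U = [u_1 | ... | u_1] ∈ R^(4×1). The projector onto W = col(U) is P = U (U^T U)^(-1) U^T.
Compute U^T U =
  [36],
and U^T v = (9).
Solve U^T U · c = U^T v for the coefficients: c = (1/4). The projection is proj_W(v) = U c.
Check: (v - proj_W(v)) · u_1 = 0  (should be 0).
Result: proj_W(v) = (-3/4, -3/4, -3/4, 3/4).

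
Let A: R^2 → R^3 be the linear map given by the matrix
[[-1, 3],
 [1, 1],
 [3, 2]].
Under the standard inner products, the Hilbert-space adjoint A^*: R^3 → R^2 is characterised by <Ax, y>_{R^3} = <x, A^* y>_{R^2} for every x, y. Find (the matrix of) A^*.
A^* = A^T =
[[-1, 1, 3],
 [3, 1, 2]]

For real matrices with standard dot products, the defining identity <Ax, y> = <x, A^* y> gives (Ax)^T y = x^T (A^*) y, i.e. x^T A^T y = x^T (A^*) y. Since this holds for all x, y, we must have A^* = A^T. Therefore
A^* =
[[-1, 1, 3],
 [3, 1, 2]].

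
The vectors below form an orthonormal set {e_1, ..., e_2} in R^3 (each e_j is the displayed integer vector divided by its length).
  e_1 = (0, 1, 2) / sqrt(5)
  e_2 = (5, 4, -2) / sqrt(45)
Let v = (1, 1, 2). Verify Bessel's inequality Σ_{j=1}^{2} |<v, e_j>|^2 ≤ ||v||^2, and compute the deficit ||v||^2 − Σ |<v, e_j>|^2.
Σ |<v, e_j>|^2 = 50/9; ||v||^2 = 6; deficit = 4/9

Write each e_j = u_j / sqrt(<u_j, u_j>) where u_j is the displayed integer vector. Then <v, e_j> = <v, u_j> / sqrt(<u_j, u_j>), so |<v, e_j>|^2 = <v, u_j>^2 / <u_j, u_j>.
Coefficients: <v, e_1> = 5/sqrt(5), <v, e_2> = 5/sqrt(45).
Square and sum: Σ |<v, e_j>|^2 = 50/9.
Compute ||v||^2 = v·v = 6.
Deficit = 6 − 50/9 = 4/9 ≥ 0, confirming Bessel's inequality. (The deficit equals ||v − Σ <v,e_j> e_j||^2, the squared distance from v to span{e_j}.)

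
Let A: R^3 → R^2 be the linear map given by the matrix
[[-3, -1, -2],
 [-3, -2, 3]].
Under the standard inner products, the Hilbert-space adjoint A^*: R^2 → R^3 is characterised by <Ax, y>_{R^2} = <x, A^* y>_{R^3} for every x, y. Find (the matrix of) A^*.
A^* = A^T =
[[-3, -3],
 [-1, -2],
 [-2, 3]]

For real matrices with standard dot products, the defining identity <Ax, y> = <x, A^* y> gives (Ax)^T y = x^T (A^*) y, i.e. x^T A^T y = x^T (A^*) y. Since this holds for all x, y, we must have A^* = A^T. Therefore
A^* =
[[-3, -3],
 [-1, -2],
 [-2, 3]].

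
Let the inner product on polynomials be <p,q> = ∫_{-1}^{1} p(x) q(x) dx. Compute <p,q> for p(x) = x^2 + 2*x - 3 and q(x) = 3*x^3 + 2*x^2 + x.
<p,q> = 8/15

Expand the product: p(x)·q(x) = 3*x^5 + 8*x^4 - 4*x^3 - 4*x^2 - 3*x.
∫_{-1}^{1} of each monomial x^k gives [2/(k+1) if k even, 0 if k odd]. Integrating term-by-term (or equivalently evaluating the antiderivative F(x) = x^6/2 + 8*x^5/5 - x^4 - 4*x^3/3 - 3*x^2/2 at the endpoints):
  F(1) − F(−1) = -26/15 − (-34/15) = 8/15.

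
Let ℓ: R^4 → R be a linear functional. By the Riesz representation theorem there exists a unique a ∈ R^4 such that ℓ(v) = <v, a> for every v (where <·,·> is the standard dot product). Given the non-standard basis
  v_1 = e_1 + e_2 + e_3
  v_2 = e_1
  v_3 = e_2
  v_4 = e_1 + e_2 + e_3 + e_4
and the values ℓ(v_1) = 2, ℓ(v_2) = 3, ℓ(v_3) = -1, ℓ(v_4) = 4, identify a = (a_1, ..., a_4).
a = (3, -1, 0, 2)

Write a = (a_1, ..., a_4) in the standard basis. For each basis vector v_i, ℓ(v_i) = <v_i, a> is a linear equation in the a_j's. Collect the n equations into a matrix system V a = ℓ, where row i of V is v_i (expressed in the standard basis). Since V is invertible (lower-triangular with 1s on the diagonal, up to permutation), solve by back-substitution:
  V =
[[1, 1, 1, 0],
 [1, 0, 0, 0],
 [0, 1, 0, 0],
 [1, 1, 1, 1]]
  V a = (2, 3, -1, 4)
Solving gives a = (3, -1, 0, 2).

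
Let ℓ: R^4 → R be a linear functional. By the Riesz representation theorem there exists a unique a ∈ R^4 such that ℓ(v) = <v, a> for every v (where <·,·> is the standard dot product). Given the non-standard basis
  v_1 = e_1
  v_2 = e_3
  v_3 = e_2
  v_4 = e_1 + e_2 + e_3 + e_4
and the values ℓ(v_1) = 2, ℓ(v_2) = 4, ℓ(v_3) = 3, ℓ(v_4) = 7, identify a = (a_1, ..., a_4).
a = (2, 3, 4, -2)

Write a = (a_1, ..., a_4) in the standard basis. For each basis vector v_i, ℓ(v_i) = <v_i, a> is a linear equation in the a_j's. Collect the n equations into a matrix system V a = ℓ, where row i of V is v_i (expressed in the standard basis). Since V is invertible (lower-triangular with 1s on the diagonal, up to permutation), solve by back-substitution:
  V =
[[1, 0, 0, 0],
 [0, 0, 1, 0],
 [0, 1, 0, 0],
 [1, 1, 1, 1]]
  V a = (2, 4, 3, 7)
Solving gives a = (2, 3, 4, -2).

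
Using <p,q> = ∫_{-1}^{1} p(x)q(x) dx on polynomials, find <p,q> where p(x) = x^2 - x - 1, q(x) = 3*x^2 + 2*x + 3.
<p,q> = -92/15

Expand the product: p(x)·q(x) = 3*x^4 - x^3 - 2*x^2 - 5*x - 3.
∫_{-1}^{1} of each monomial x^k gives [2/(k+1) if k even, 0 if k odd]. Integrating term-by-term (or equivalently evaluating the antiderivative F(x) = 3*x^5/5 - x^4/4 - 2*x^3/3 - 5*x^2/2 - 3*x at the endpoints):
  F(1) − F(−1) = -349/60 − (19/60) = -92/15.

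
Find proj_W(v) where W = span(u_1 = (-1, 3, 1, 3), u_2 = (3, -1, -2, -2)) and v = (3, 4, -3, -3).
proj_W(v) = (355/82, 127/82, -103/41, -11/41)

Set up U = [u_1 | ... | u_2] ∈ R^(4×2). The projector onto W = col(U) is P = U (U^T U)^(-1) U^T.
Compute U^T U =
  [20, -14]
  [-14, 18],
and U^T v = (-3, 17).
Solve U^T U · c = U^T v for the coefficients: c = (46/41, 149/82). The projection is proj_W(v) = U c.
Check: (v - proj_W(v)) · u_1 = 0  (should be 0).
Check: (v - proj_W(v)) · u_2 = 0  (should be 0).
Result: proj_W(v) = (355/82, 127/82, -103/41, -11/41).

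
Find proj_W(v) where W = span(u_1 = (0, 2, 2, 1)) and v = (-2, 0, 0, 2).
proj_W(v) = (0, 4/9, 4/9, 2/9)

Set up U = [u_1 | ... | u_1] ∈ R^(4×1). The projector onto W = col(U) is P = U (U^T U)^(-1) U^T.
Compute U^T U =
  [9],
and U^T v = (2).
Solve U^T U · c = U^T v for the coefficients: c = (2/9). The projection is proj_W(v) = U c.
Check: (v - proj_W(v)) · u_1 = 0  (should be 0).
Result: proj_W(v) = (0, 4/9, 4/9, 2/9).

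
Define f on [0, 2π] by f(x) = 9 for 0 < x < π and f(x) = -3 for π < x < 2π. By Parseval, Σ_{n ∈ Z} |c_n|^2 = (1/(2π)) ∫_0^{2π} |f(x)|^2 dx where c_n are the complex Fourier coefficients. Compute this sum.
Σ |c_n|^2 = 45

Parseval equates the L^2 energy of f (normalised by 1/(2π)) with the ℓ^2 sum of its Fourier coefficients: (1/(2π)) ∫_0^{2π} |f|^2 = Σ |c_n|^2.
Compute the left side: (1/(2π)) [∫_0^π 9^2 dx + ∫_π^{2π} (-3)^2 dx] = (1/(2π)) · (81π + 9π) = (81 + 9)/2 = 45.
So Σ_{n ∈ Z} |c_n|^2 = 45.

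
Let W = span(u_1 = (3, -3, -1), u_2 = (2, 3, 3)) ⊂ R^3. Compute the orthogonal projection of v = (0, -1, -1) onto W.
proj_W(v) = (-12/191, -213/191, -161/191)

Set up U = [u_1 | ... | u_2] ∈ R^(3×2). The projector onto W = col(U) is P = U (U^T U)^(-1) U^T.
Compute U^T U =
  [19, -6]
  [-6, 22],
and U^T v = (4, -6).
Solve U^T U · c = U^T v for the coefficients: c = (26/191, -45/191). The projection is proj_W(v) = U c.
Check: (v - proj_W(v)) · u_1 = 0  (should be 0).
Check: (v - proj_W(v)) · u_2 = 0  (should be 0).
Result: proj_W(v) = (-12/191, -213/191, -161/191).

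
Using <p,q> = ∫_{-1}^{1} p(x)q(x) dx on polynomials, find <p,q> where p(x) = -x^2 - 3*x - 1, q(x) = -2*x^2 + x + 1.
<p,q> = -38/15

Expand the product: p(x)·q(x) = 2*x^4 + 5*x^3 - 2*x^2 - 4*x - 1.
∫_{-1}^{1} of each monomial x^k gives [2/(k+1) if k even, 0 if k odd]. Integrating term-by-term (or equivalently evaluating the antiderivative F(x) = 2*x^5/5 + 5*x^4/4 - 2*x^3/3 - 2*x^2 - x at the endpoints):
  F(1) − F(−1) = -121/60 − (31/60) = -38/15.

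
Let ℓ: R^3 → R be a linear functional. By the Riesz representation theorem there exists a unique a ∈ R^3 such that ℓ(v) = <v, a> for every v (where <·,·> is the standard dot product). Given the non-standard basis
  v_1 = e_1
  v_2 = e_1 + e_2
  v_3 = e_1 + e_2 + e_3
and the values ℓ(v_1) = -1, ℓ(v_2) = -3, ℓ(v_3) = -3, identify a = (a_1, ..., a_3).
a = (-1, -2, 0)

Write a = (a_1, ..., a_3) in the standard basis. For each basis vector v_i, ℓ(v_i) = <v_i, a> is a linear equation in the a_j's. Collect the n equations into a matrix system V a = ℓ, where row i of V is v_i (expressed in the standard basis). Since V is invertible (lower-triangular with 1s on the diagonal, up to permutation), solve by back-substitution:
  V =
[[1, 0, 0],
 [1, 1, 0],
 [1, 1, 1]]
  V a = (-1, -3, -3)
Solving gives a = (-1, -2, 0).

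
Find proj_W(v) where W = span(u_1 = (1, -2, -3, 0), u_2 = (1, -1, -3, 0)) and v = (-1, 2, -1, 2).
proj_W(v) = (1/5, 2, -3/5, 0)

Set up U = [u_1 | ... | u_2] ∈ R^(4×2). The projector onto W = col(U) is P = U (U^T U)^(-1) U^T.
Compute U^T U =
  [14, 12]
  [12, 11],
and U^T v = (-2, 0).
Solve U^T U · c = U^T v for the coefficients: c = (-11/5, 12/5). The projection is proj_W(v) = U c.
Check: (v - proj_W(v)) · u_1 = 0  (should be 0).
Check: (v - proj_W(v)) · u_2 = 0  (should be 0).
Result: proj_W(v) = (1/5, 2, -3/5, 0).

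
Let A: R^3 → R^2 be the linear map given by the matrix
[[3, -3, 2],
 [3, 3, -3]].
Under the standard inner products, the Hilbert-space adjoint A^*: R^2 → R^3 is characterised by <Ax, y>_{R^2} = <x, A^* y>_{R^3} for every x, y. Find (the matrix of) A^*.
A^* = A^T =
[[3, 3],
 [-3, 3],
 [2, -3]]

For real matrices with standard dot products, the defining identity <Ax, y> = <x, A^* y> gives (Ax)^T y = x^T (A^*) y, i.e. x^T A^T y = x^T (A^*) y. Since this holds for all x, y, we must have A^* = A^T. Therefore
A^* =
[[3, 3],
 [-3, 3],
 [2, -3]].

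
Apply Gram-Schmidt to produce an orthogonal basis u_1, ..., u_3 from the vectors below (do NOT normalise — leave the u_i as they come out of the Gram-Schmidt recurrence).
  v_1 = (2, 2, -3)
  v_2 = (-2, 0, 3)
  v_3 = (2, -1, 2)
Orthogonal basis:
  u_1 = (2, 2, -3)
  u_2 = (-8/17, 26/17, 12/17)
  u_3 = (30/13, 0, 20/13)

Apply the Gram-Schmidt recurrence
  u_1 = v_1
  u_i = v_i − Σ_{j<i} ((v_i · u_j) / (u_j · u_j)) · u_j.

Step by step this gives:
  u_1 = (2, 2, -3)
  u_2 = (-8/17, 26/17, 12/17)
  u_3 = (30/13, 0, 20/13)

Orthogonality check:
  u_2 · u_1 = 0 (should be 0)
  u_3 · u_1 = 0 (should be 0)
  u_3 · u_2 = 0 (should be 0)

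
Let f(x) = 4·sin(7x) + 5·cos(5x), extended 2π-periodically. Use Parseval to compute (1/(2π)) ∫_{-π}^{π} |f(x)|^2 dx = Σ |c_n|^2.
Σ |c_n|^2 = 41/2

Expand |f|^2 and use orthogonality of {sin(nx), cos(mx)} on [-π, π]:
  ∫_{-π}^{π} sin(nx)^2 dx = π, ∫ cos(mx)^2 dx = π, and cross terms integrate to 0.
So ∫_{-π}^{π} f(x)^2 dx = 4^2 · π + 5^2 · π = (16 + 25)π.
Divide by 2π: (16 + 25)/2 = 41/2.
By Parseval, this equals Σ |c_n|^2.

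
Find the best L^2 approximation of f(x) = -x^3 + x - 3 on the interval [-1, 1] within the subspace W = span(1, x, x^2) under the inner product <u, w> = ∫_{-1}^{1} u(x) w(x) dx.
g(x) = 2*x/5 - 3

The best approximation g ∈ W is the orthogonal projection of f onto W. Writing g = a_0 + a_1 x + a_2 x^2, the coefficients solve the normal equations G · a = b where
  G_{ij} = <φ_i, φ_j> and b_i = <f, φ_i>, with φ_0 = 1, φ_1 = x, φ_2 = x^2.
G =
  [2, 0, 2/3]
  [0, 2/3, 0]
  [2/3, 0, 2/5],
b = (-6, 4/15, -2).
Solving gives a_0 = -3, a_1 = 2/5, a_2 = 0, so
  g(x) = 2*x/5 - 3.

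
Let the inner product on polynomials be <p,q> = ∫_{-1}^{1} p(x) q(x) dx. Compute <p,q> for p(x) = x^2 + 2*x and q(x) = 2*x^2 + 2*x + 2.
<p,q> = 24/5

Expand the product: p(x)·q(x) = 2*x^4 + 6*x^3 + 6*x^2 + 4*x.
∫_{-1}^{1} of each monomial x^k gives [2/(k+1) if k even, 0 if k odd]. Integrating term-by-term (or equivalently evaluating the antiderivative F(x) = 2*x^5/5 + 3*x^4/2 + 2*x^3 + 2*x^2 at the endpoints):
  F(1) − F(−1) = 59/10 − (11/10) = 24/5.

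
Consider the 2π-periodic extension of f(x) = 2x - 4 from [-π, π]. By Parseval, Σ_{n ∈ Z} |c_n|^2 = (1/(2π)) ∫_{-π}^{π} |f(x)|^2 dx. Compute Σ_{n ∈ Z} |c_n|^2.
Σ |c_n|^2 = 4π^2/3 + 16

Expand and integrate term by term over [-π, π]:
  ∫ (2x)^2 dx = 4·(2π^3/3); ∫ 2·2·(-4)·x dx = 0 (odd integrand); ∫ (-4)^2 dx = 16·2π.
So (1/(2π)) ∫_{-π}^{π} (2x - 4)^2 dx = 4π^2/3 + 16 = 4π^2/3 + 16.
Parseval ⇒ Σ |c_n|^2 = 4π^2/3 + 16.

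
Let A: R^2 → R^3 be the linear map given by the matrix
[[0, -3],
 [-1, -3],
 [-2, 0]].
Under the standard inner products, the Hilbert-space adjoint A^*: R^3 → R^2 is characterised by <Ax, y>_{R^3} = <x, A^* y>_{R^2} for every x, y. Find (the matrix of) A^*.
A^* = A^T =
[[0, -1, -2],
 [-3, -3, 0]]

For real matrices with standard dot products, the defining identity <Ax, y> = <x, A^* y> gives (Ax)^T y = x^T (A^*) y, i.e. x^T A^T y = x^T (A^*) y. Since this holds for all x, y, we must have A^* = A^T. Therefore
A^* =
[[0, -1, -2],
 [-3, -3, 0]].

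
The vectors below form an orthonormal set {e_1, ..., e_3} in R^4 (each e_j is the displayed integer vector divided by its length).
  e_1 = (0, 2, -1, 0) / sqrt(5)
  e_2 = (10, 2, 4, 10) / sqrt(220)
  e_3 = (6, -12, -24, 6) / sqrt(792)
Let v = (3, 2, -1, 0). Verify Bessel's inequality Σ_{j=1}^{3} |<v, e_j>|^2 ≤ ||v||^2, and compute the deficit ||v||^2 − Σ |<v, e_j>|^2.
Σ |<v, e_j>|^2 = 19/2; ||v||^2 = 14; deficit = 9/2

Write each e_j = u_j / sqrt(<u_j, u_j>) where u_j is the displayed integer vector. Then <v, e_j> = <v, u_j> / sqrt(<u_j, u_j>), so |<v, e_j>|^2 = <v, u_j>^2 / <u_j, u_j>.
Coefficients: <v, e_1> = 5/sqrt(5), <v, e_2> = 30/sqrt(220), <v, e_3> = 18/sqrt(792).
Square and sum: Σ |<v, e_j>|^2 = 19/2.
Compute ||v||^2 = v·v = 14.
Deficit = 14 − 19/2 = 9/2 ≥ 0, confirming Bessel's inequality. (The deficit equals ||v − Σ <v,e_j> e_j||^2, the squared distance from v to span{e_j}.)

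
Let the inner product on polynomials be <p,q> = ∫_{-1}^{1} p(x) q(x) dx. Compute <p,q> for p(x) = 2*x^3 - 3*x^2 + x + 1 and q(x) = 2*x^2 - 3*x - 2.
<p,q> = -82/15

Expand the product: p(x)·q(x) = 4*x^5 - 12*x^4 + 7*x^3 + 5*x^2 - 5*x - 2.
∫_{-1}^{1} of each monomial x^k gives [2/(k+1) if k even, 0 if k odd]. Integrating term-by-term (or equivalently evaluating the antiderivative F(x) = 2*x^6/3 - 12*x^5/5 + 7*x^4/4 + 5*x^3/3 - 5*x^2/2 - 2*x at the endpoints):
  F(1) − F(−1) = -169/60 − (53/20) = -82/15.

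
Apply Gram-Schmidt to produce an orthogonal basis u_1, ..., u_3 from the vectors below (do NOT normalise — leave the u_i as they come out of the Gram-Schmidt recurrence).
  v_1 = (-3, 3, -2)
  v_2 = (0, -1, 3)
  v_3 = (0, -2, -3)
Orthogonal basis:
  u_1 = (-3, 3, -2)
  u_2 = (-27/22, 5/22, 24/11)
  u_3 = (-189/139, -243/139, -81/139)

Apply the Gram-Schmidt recurrence
  u_1 = v_1
  u_i = v_i − Σ_{j<i} ((v_i · u_j) / (u_j · u_j)) · u_j.

Step by step this gives:
  u_1 = (-3, 3, -2)
  u_2 = (-27/22, 5/22, 24/11)
  u_3 = (-189/139, -243/139, -81/139)

Orthogonality check:
  u_2 · u_1 = 0 (should be 0)
  u_3 · u_1 = 0 (should be 0)
  u_3 · u_2 = 0 (should be 0)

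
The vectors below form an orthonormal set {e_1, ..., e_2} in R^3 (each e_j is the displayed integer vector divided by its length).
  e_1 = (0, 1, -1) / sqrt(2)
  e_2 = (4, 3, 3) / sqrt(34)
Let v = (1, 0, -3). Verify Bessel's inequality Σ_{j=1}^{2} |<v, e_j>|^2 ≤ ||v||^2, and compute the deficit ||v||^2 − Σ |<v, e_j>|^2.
Σ |<v, e_j>|^2 = 89/17; ||v||^2 = 10; deficit = 81/17

Write each e_j = u_j / sqrt(<u_j, u_j>) where u_j is the displayed integer vector. Then <v, e_j> = <v, u_j> / sqrt(<u_j, u_j>), so |<v, e_j>|^2 = <v, u_j>^2 / <u_j, u_j>.
Coefficients: <v, e_1> = 3/sqrt(2), <v, e_2> = -5/sqrt(34).
Square and sum: Σ |<v, e_j>|^2 = 89/17.
Compute ||v||^2 = v·v = 10.
Deficit = 10 − 89/17 = 81/17 ≥ 0, confirming Bessel's inequality. (The deficit equals ||v − Σ <v,e_j> e_j||^2, the squared distance from v to span{e_j}.)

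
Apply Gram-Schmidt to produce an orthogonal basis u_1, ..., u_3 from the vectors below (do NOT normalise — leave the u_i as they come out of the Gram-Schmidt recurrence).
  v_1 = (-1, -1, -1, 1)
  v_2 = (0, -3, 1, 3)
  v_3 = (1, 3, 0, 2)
Orthogonal basis:
  u_1 = (-1, -1, -1, 1)
  u_2 = (5/4, -7/4, 9/4, 7/4)
  u_3 = (28/51, 124/51, -7/17, 131/51)

Apply the Gram-Schmidt recurrence
  u_1 = v_1
  u_i = v_i − Σ_{j<i} ((v_i · u_j) / (u_j · u_j)) · u_j.

Step by step this gives:
  u_1 = (-1, -1, -1, 1)
  u_2 = (5/4, -7/4, 9/4, 7/4)
  u_3 = (28/51, 124/51, -7/17, 131/51)

Orthogonality check:
  u_2 · u_1 = 0 (should be 0)
  u_3 · u_1 = 0 (should be 0)
  u_3 · u_2 = 0 (should be 0)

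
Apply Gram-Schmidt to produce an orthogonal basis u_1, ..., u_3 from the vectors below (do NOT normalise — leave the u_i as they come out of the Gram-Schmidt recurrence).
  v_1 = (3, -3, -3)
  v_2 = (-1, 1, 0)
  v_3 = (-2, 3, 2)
Orthogonal basis:
  u_1 = (3, -3, -3)
  u_2 = (-1/3, 1/3, -2/3)
  u_3 = (1/2, 1/2, 0)

Apply the Gram-Schmidt recurrence
  u_1 = v_1
  u_i = v_i − Σ_{j<i} ((v_i · u_j) / (u_j · u_j)) · u_j.

Step by step this gives:
  u_1 = (3, -3, -3)
  u_2 = (-1/3, 1/3, -2/3)
  u_3 = (1/2, 1/2, 0)

Orthogonality check:
  u_2 · u_1 = 0 (should be 0)
  u_3 · u_1 = 0 (should be 0)
  u_3 · u_2 = 0 (should be 0)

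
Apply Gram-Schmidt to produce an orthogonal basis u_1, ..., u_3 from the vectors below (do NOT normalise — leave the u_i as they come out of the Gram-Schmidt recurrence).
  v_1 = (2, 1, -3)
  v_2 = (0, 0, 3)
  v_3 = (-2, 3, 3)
Orthogonal basis:
  u_1 = (2, 1, -3)
  u_2 = (9/7, 9/14, 15/14)
  u_3 = (-8/5, 16/5, 0)

Apply the Gram-Schmidt recurrence
  u_1 = v_1
  u_i = v_i − Σ_{j<i} ((v_i · u_j) / (u_j · u_j)) · u_j.

Step by step this gives:
  u_1 = (2, 1, -3)
  u_2 = (9/7, 9/14, 15/14)
  u_3 = (-8/5, 16/5, 0)

Orthogonality check:
  u_2 · u_1 = 0 (should be 0)
  u_3 · u_1 = 0 (should be 0)
  u_3 · u_2 = 0 (should be 0)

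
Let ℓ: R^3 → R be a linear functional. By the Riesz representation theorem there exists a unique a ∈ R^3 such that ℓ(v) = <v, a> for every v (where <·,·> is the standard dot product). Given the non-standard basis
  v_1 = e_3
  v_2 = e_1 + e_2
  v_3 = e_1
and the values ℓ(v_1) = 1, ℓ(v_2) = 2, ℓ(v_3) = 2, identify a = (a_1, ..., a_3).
a = (2, 0, 1)

Write a = (a_1, ..., a_3) in the standard basis. For each basis vector v_i, ℓ(v_i) = <v_i, a> is a linear equation in the a_j's. Collect the n equations into a matrix system V a = ℓ, where row i of V is v_i (expressed in the standard basis). Since V is invertible (lower-triangular with 1s on the diagonal, up to permutation), solve by back-substitution:
  V =
[[0, 0, 1],
 [1, 1, 0],
 [1, 0, 0]]
  V a = (1, 2, 2)
Solving gives a = (2, 0, 1).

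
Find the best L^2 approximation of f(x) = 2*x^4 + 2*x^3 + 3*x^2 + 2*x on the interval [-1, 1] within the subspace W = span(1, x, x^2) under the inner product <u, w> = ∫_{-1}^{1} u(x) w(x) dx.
g(x) = 33*x^2/7 + 16*x/5 - 6/35

The best approximation g ∈ W is the orthogonal projection of f onto W. Writing g = a_0 + a_1 x + a_2 x^2, the coefficients solve the normal equations G · a = b where
  G_{ij} = <φ_i, φ_j> and b_i = <f, φ_i>, with φ_0 = 1, φ_1 = x, φ_2 = x^2.
G =
  [2, 0, 2/3]
  [0, 2/3, 0]
  [2/3, 0, 2/5],
b = (14/5, 32/15, 62/35).
Solving gives a_0 = -6/35, a_1 = 16/5, a_2 = 33/7, so
  g(x) = 33*x^2/7 + 16*x/5 - 6/35.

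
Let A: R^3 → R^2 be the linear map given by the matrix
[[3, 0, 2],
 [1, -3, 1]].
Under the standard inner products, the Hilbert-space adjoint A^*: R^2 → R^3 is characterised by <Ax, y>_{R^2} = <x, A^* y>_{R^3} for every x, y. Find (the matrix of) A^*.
A^* = A^T =
[[3, 1],
 [0, -3],
 [2, 1]]

For real matrices with standard dot products, the defining identity <Ax, y> = <x, A^* y> gives (Ax)^T y = x^T (A^*) y, i.e. x^T A^T y = x^T (A^*) y. Since this holds for all x, y, we must have A^* = A^T. Therefore
A^* =
[[3, 1],
 [0, -3],
 [2, 1]].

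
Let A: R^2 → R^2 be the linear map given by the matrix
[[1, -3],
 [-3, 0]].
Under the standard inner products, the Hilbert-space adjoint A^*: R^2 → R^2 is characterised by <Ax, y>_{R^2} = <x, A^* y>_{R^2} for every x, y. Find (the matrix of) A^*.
A^* = A^T =
[[1, -3],
 [-3, 0]]

For real matrices with standard dot products, the defining identity <Ax, y> = <x, A^* y> gives (Ax)^T y = x^T (A^*) y, i.e. x^T A^T y = x^T (A^*) y. Since this holds for all x, y, we must have A^* = A^T. Therefore
A^* =
[[1, -3],
 [-3, 0]].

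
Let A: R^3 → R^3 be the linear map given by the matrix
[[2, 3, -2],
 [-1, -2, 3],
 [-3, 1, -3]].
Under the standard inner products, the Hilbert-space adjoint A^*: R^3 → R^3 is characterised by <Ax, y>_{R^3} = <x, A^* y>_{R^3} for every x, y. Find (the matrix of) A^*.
A^* = A^T =
[[2, -1, -3],
 [3, -2, 1],
 [-2, 3, -3]]

For real matrices with standard dot products, the defining identity <Ax, y> = <x, A^* y> gives (Ax)^T y = x^T (A^*) y, i.e. x^T A^T y = x^T (A^*) y. Since this holds for all x, y, we must have A^* = A^T. Therefore
A^* =
[[2, -1, -3],
 [3, -2, 1],
 [-2, 3, -3]].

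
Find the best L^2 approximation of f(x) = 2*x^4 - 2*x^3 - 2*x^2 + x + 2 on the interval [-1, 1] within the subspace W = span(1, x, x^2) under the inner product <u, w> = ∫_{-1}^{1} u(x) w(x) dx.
g(x) = -2*x^2/7 - x/5 + 64/35

The best approximation g ∈ W is the orthogonal projection of f onto W. Writing g = a_0 + a_1 x + a_2 x^2, the coefficients solve the normal equations G · a = b where
  G_{ij} = <φ_i, φ_j> and b_i = <f, φ_i>, with φ_0 = 1, φ_1 = x, φ_2 = x^2.
G =
  [2, 0, 2/3]
  [0, 2/3, 0]
  [2/3, 0, 2/5],
b = (52/15, -2/15, 116/105).
Solving gives a_0 = 64/35, a_1 = -1/5, a_2 = -2/7, so
  g(x) = -2*x^2/7 - x/5 + 64/35.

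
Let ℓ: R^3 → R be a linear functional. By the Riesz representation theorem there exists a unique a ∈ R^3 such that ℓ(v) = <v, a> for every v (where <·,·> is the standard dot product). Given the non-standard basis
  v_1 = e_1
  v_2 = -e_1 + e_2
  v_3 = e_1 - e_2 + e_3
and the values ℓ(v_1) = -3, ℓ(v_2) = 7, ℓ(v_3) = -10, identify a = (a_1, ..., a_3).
a = (-3, 4, -3)

Write a = (a_1, ..., a_3) in the standard basis. For each basis vector v_i, ℓ(v_i) = <v_i, a> is a linear equation in the a_j's. Collect the n equations into a matrix system V a = ℓ, where row i of V is v_i (expressed in the standard basis). Since V is invertible (lower-triangular with 1s on the diagonal, up to permutation), solve by back-substitution:
  V =
[[1, 0, 0],
 [-1, 1, 0],
 [1, -1, 1]]
  V a = (-3, 7, -10)
Solving gives a = (-3, 4, -3).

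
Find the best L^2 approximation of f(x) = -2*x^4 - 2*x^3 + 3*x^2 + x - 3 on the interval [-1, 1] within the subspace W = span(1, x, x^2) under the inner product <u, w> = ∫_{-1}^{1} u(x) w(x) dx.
g(x) = 9*x^2/7 - x/5 - 99/35

The best approximation g ∈ W is the orthogonal projection of f onto W. Writing g = a_0 + a_1 x + a_2 x^2, the coefficients solve the normal equations G · a = b where
  G_{ij} = <φ_i, φ_j> and b_i = <f, φ_i>, with φ_0 = 1, φ_1 = x, φ_2 = x^2.
G =
  [2, 0, 2/3]
  [0, 2/3, 0]
  [2/3, 0, 2/5],
b = (-24/5, -2/15, -48/35).
Solving gives a_0 = -99/35, a_1 = -1/5, a_2 = 9/7, so
  g(x) = 9*x^2/7 - x/5 - 99/35.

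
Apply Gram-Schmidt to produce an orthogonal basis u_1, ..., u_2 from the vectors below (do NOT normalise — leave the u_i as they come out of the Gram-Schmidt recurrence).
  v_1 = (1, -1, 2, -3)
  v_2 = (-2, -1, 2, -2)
Orthogonal basis:
  u_1 = (1, -1, 2, -3)
  u_2 = (-13/5, -2/5, 4/5, -1/5)

Apply the Gram-Schmidt recurrence
  u_1 = v_1
  u_i = v_i − Σ_{j<i} ((v_i · u_j) / (u_j · u_j)) · u_j.

Step by step this gives:
  u_1 = (1, -1, 2, -3)
  u_2 = (-13/5, -2/5, 4/5, -1/5)

Orthogonality check:
  u_2 · u_1 = 0 (should be 0)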